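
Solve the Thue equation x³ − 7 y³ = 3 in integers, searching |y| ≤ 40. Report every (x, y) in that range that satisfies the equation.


The equation is x³ - 7y³ = 3. For fixed y, x³ = 7·y³ + 3, so a solution requires the RHS to be a perfect cube.
Strategy: iterate y from -40 to 40, compute RHS = 7·y³ + 3, and check whether it is a (positive or negative) perfect cube.
Check small values of y:
  y = 0: RHS = 3 is not a perfect cube.
  y = 1: RHS = 10 is not a perfect cube.
  y = -1: RHS = -4 is not a perfect cube.
  y = 2: RHS = 59 is not a perfect cube.
  y = -2: RHS = -53 is not a perfect cube.
  y = 3: RHS = 192 is not a perfect cube.
  y = -3: RHS = -186 is not a perfect cube.
Continuing the search up to |y| = 40 finds no solutions either.
No (x, y) in the scanned range satisfies the equation.

No integer solutions with |y| ≤ 40.


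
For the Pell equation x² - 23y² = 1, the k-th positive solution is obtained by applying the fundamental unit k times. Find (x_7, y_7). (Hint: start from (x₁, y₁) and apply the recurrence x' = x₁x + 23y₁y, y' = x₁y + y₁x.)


Step 1: Find the fundamental solution (x₁, y₁) of x² - 23y² = 1.
  Expand √23 as a continued fraction. a₀ = ⌊√23⌋ = 4; iterate m_{k+1} = d_k·a_k − m_k, d_{k+1} = (23 − m_{k+1}²)/d_k, a_{k+1} = ⌊(a₀ + m_{k+1})/d_{k+1}⌋ (starting m₀ = 0, d₀ = 1), with convergents p_k = a_k·p_{k-1} + p_{k-2}, q_k = a_k·q_{k-1} + q_{k-2} (p₋₁ = 1, q₋₁ = 0):
  k = 0: a₀ = 4; p₀/q₀ = 4/1; p₀² − 23·q₀² = 16 − 23 = -7.
  k = 1: m = 4, d = 7, a = ⌊(4 + 4)/7⌋ = 1; p/q = (1·4 + 1)/(1·1 + 0) = 5/1; p² − 23·q² = 25 − 23 = 2.
  k = 2: m = 3, d = 2, a = ⌊(4 + 3)/2⌋ = 3; p/q = (3·5 + 4)/(3·1 + 1) = 19/4; p² − 23·q² = 361 − 368 = -7.
  k = 3: m = 3, d = 7, a = ⌊(4 + 3)/7⌋ = 1; p/q = (1·19 + 5)/(1·4 + 1) = 24/5; p² − 23·q² = 576 − 575 = 1.
  The first convergent with p² − 23·q² = 1 gives the fundamental solution (x₁, y₁) = (24, 5).
Step 2: Apply the recurrence (x_{n+1}, y_{n+1}) = (x₁x_n + 23y₁y_n, x₁y_n + y₁x_n) repeatedly.
  From (x_1, y_1) = (24, 5): x_2 = 24·24 + 23·5·5 = 1151; y_2 = 24·5 + 5·24 = 240.
  From (x_2, y_2) = (1151, 240): x_3 = 24·1151 + 23·5·240 = 55224; y_3 = 24·240 + 5·1151 = 11515.
  From (x_3, y_3) = (55224, 11515): x_4 = 24·55224 + 23·5·11515 = 2649601; y_4 = 24·11515 + 5·55224 = 552480.
  From (x_4, y_4) = (2649601, 552480): x_5 = 24·2649601 + 23·5·552480 = 127125624; y_5 = 24·552480 + 5·2649601 = 26507525.
  From (x_5, y_5) = (127125624, 26507525): x_6 = 24·127125624 + 23·5·26507525 = 6099380351; y_6 = 24·26507525 + 5·127125624 = 1271808720.
  From (x_6, y_6) = (6099380351, 1271808720): x_7 = 24·6099380351 + 23·5·1271808720 = 292643131224; y_7 = 24·1271808720 + 5·6099380351 = 61020311035.
Step 3: Verify x_7² - 23·y_7² = 85640002252587283738176 - 85640002252587283738175 = 1 (should be 1). ✓

(x_1, y_1) = (24, 5); (x_7, y_7) = (292643131224, 61020311035).


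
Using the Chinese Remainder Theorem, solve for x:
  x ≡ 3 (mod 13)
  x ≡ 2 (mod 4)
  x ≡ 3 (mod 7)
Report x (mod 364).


Moduli 13, 4, 7 are pairwise coprime; by CRT there is a unique solution modulo M = 13 · 4 · 7 = 364.
Solve pairwise, accumulating the modulus:
  Start with x ≡ 3 (mod 13).
  Combine with x ≡ 2 (mod 4): since gcd(13, 4) = 1, we get a unique residue mod 52.
    Write x = 3 + 13·t and substitute into x ≡ 2 (mod 4): 13·t ≡ 2 − 3 = -1 (mod 4).
    Reduce coefficients mod 4: 1·t ≡ 3 (mod 4).
    So t ≡ 3 (mod 4).
    Then x = 3 + 13·3 = 42, valid modulo lcm(13, 4) = 52: x ≡ 42 (mod 52).
  Combine with x ≡ 3 (mod 7): since gcd(52, 7) = 1, we get a unique residue mod 364.
    Write x = 42 + 52·t and substitute into x ≡ 3 (mod 7): 52·t ≡ 3 − 42 = -39 (mod 7).
    Reduce coefficients mod 7: 3·t ≡ 3 (mod 7).
    The inverse of 3 mod 7 is 5 (since 3·5 = 15 = 2·7 + 1), so t ≡ 5·3 = 15 ≡ 1 (mod 7).
    Then x = 42 + 52·1 = 94, valid modulo lcm(52, 7) = 364: x ≡ 94 (mod 364).
Verify: 94 mod 13 = 3 ✓, 94 mod 4 = 2 ✓, 94 mod 7 = 3 ✓.

x ≡ 94 (mod 364).


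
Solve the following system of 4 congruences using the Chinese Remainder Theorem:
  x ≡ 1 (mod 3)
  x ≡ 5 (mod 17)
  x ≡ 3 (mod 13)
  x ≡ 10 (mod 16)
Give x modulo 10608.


Product of moduli M = 3 · 17 · 13 · 16 = 10608.
Merge one congruence at a time:
  Start: x ≡ 1 (mod 3).
  Combine with x ≡ 5 (mod 17); new modulus lcm = 51.
    Write x = 1 + 3·t and substitute into x ≡ 5 (mod 17): 3·t ≡ 5 − 1 = 4 (mod 17).
    The inverse of 3 mod 17 is 6 (since 3·6 = 18 = 1·17 + 1), so t ≡ 6·4 = 24 ≡ 7 (mod 17).
    Then x = 1 + 3·7 = 22, valid modulo lcm(3, 17) = 51: x ≡ 22 (mod 51).
  Combine with x ≡ 3 (mod 13); new modulus lcm = 663.
    Write x = 22 + 51·t and substitute into x ≡ 3 (mod 13): 51·t ≡ 3 − 22 = -19 (mod 13).
    Reduce coefficients mod 13: 12·t ≡ 7 (mod 13).
    The inverse of 12 mod 13 is 12 (since 12·12 = 144 = 11·13 + 1), so t ≡ 12·7 = 84 ≡ 6 (mod 13).
    Then x = 22 + 51·6 = 328, valid modulo lcm(51, 13) = 663: x ≡ 328 (mod 663).
  Combine with x ≡ 10 (mod 16); new modulus lcm = 10608.
    Write x = 328 + 663·t and substitute into x ≡ 10 (mod 16): 663·t ≡ 10 − 328 = -318 (mod 16).
    Reduce coefficients mod 16: 7·t ≡ 2 (mod 16).
    The inverse of 7 mod 16 is 7 (since 7·7 = 49 = 3·16 + 1), so t ≡ 7·2 = 14 ≡ 14 (mod 16).
    Then x = 328 + 663·14 = 9610, valid modulo lcm(663, 16) = 10608: x ≡ 9610 (mod 10608).
Verify against each original: 9610 mod 3 = 1, 9610 mod 17 = 5, 9610 mod 13 = 3, 9610 mod 16 = 10.

x ≡ 9610 (mod 10608).


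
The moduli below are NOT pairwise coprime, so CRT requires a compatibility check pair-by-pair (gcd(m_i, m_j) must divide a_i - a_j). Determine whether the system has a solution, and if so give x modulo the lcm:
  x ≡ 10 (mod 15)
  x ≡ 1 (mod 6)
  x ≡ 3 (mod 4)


Moduli 15, 6, 4 are not pairwise coprime, so CRT works modulo lcm(m_i) when all pairwise compatibility conditions hold.
Pairwise compatibility: gcd(m_i, m_j) must divide a_i - a_j for every pair.
Merge one congruence at a time:
  Start: x ≡ 10 (mod 15).
  Combine with x ≡ 1 (mod 6): gcd(15, 6) = 3; 1 - 10 = -9, which IS divisible by 3, so compatible.
    Write x = 10 + 15·t and substitute into x ≡ 1 (mod 6): 15·t ≡ 1 − 10 = -9 (mod 6).
    Divide the congruence (and modulus) by g = 3: 5·t ≡ -3 (mod 2).
    Reduce coefficients mod 2: 1·t ≡ 1 (mod 2).
    So t ≡ 1 (mod 2).
    Then x = 10 + 15·1 = 25, valid modulo lcm(15, 6) = 30: x ≡ 25 (mod 30).
  Combine with x ≡ 3 (mod 4): gcd(30, 4) = 2; 3 - 25 = -22, which IS divisible by 2, so compatible.
    Write x = 25 + 30·t and substitute into x ≡ 3 (mod 4): 30·t ≡ 3 − 25 = -22 (mod 4).
    Divide the congruence (and modulus) by g = 2: 15·t ≡ -11 (mod 2).
    Reduce coefficients mod 2: 1·t ≡ 1 (mod 2).
    So t ≡ 1 (mod 2).
    Then x = 25 + 30·1 = 55, valid modulo lcm(30, 4) = 60: x ≡ 55 (mod 60).
Verify: 55 mod 15 = 10, 55 mod 6 = 1, 55 mod 4 = 3.

x ≡ 55 (mod 60).


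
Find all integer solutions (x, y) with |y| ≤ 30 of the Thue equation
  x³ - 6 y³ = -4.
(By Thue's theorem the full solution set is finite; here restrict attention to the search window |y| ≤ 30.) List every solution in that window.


The equation is x³ - 6y³ = -4. For fixed y, x³ = 6·y³ − 4, so a solution requires the RHS to be a perfect cube.
Strategy: iterate y from -30 to 30, compute RHS = 6·y³ − 4, and check whether it is a (positive or negative) perfect cube.
Check small values of y:
  y = 0: RHS = -4 is not a perfect cube.
  y = 1: RHS = 2 is not a perfect cube.
  y = -1: RHS = -10 is not a perfect cube.
  y = 2: RHS = 44 is not a perfect cube.
  y = -2: RHS = -52 is not a perfect cube.
  y = 3: RHS = 158 is not a perfect cube.
  y = -3: RHS = -166 is not a perfect cube.
Continuing the search up to |y| = 30 finds no solutions either.
No (x, y) in the scanned range satisfies the equation.

No integer solutions with |y| ≤ 30.


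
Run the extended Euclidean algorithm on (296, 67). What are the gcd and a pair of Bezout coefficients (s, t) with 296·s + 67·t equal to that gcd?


Euclidean algorithm on (296, 67) — divide until remainder is 0:
  296 = 4 · 67 + 28
  67 = 2 · 28 + 11
  28 = 2 · 11 + 6
  11 = 1 · 6 + 5
  6 = 1 · 5 + 1
  5 = 5 · 1 + 0
gcd(296, 67) = 1.
Track Bezout coefficients alongside the remainders: start with r₀ = 296 = a·1 + b·0 (s = 1, t = 0) and r₁ = 67 = a·0 + b·1 (s = 0, t = 1); each new remainder r_{k+1} = r_{k-1} − q_k·r_k inherits s_{k+1} = s_{k-1} − q_k·s_k, t_{k+1} = t_{k-1} − q_k·t_k, so r_k = a·s_k + b·t_k at every step:
  q = 4: r = 28, s = 1 − 4·0 = 1, t = 0 − 4·1 = -4  (check: 296·1 + 67·(-4) = 28)
  q = 2: r = 11, s = 0 − 2·1 = -2, t = 1 − 2·(-4) = 9  (check: 296·(-2) + 67·9 = 11)
  q = 2: r = 6, s = 1 − 2·(-2) = 5, t = -4 − 2·9 = -22  (check: 296·5 + 67·(-22) = 6)
  q = 1: r = 5, s = -2 − 1·5 = -7, t = 9 − 1·(-22) = 31  (check: 296·(-7) + 67·31 = 5)
  q = 1: r = 1, s = 5 − 1·(-7) = 12, t = -22 − 1·31 = -53  (check: 296·12 + 67·(-53) = 1)
The row with r = 1 (the gcd) gives the Bezout coefficients s = 12, t = -53.
Result: 296 · (12) + 67 · (-53) = 1.

gcd(296, 67) = 1; s = 12, t = -53 (check: 296·12 + 67·(-53) = 1).


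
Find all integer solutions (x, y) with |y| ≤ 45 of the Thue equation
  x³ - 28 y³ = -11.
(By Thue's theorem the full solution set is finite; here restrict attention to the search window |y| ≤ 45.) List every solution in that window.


The equation is x³ - 28y³ = -11. For fixed y, x³ = 28·y³ − 11, so a solution requires the RHS to be a perfect cube.
Strategy: iterate y from -45 to 45, compute RHS = 28·y³ − 11, and check whether it is a (positive or negative) perfect cube.
Check small values of y:
  y = 0: RHS = -11 is not a perfect cube.
  y = 1: RHS = 17 is not a perfect cube.
  y = -1: RHS = -39 is not a perfect cube.
  y = 2: RHS = 213 is not a perfect cube.
  y = -2: RHS = -235 is not a perfect cube.
  y = 3: RHS = 745 is not a perfect cube.
  y = -3: RHS = -767 is not a perfect cube.
Continuing the search up to |y| = 45 finds no solutions either.
No (x, y) in the scanned range satisfies the equation.

No integer solutions with |y| ≤ 45.


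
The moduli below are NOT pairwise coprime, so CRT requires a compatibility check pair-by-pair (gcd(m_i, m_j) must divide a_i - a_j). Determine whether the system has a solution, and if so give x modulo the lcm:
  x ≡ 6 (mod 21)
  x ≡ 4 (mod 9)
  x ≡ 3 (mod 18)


Moduli 21, 9, 18 are not pairwise coprime, so CRT works modulo lcm(m_i) when all pairwise compatibility conditions hold.
Pairwise compatibility: gcd(m_i, m_j) must divide a_i - a_j for every pair.
Merge one congruence at a time:
  Start: x ≡ 6 (mod 21).
  Combine with x ≡ 4 (mod 9): gcd(21, 9) = 3, and 4 - 6 = -2 is NOT divisible by 3.
    ⇒ system is inconsistent (no integer solution).

No solution (the system is inconsistent).


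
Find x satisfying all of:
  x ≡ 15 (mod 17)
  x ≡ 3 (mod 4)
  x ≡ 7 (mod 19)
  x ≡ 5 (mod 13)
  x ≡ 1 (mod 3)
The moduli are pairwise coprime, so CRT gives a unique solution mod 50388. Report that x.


Product of moduli M = 17 · 4 · 19 · 13 · 3 = 50388.
Merge one congruence at a time:
  Start: x ≡ 15 (mod 17).
  Combine with x ≡ 3 (mod 4); new modulus lcm = 68.
    Write x = 15 + 17·t and substitute into x ≡ 3 (mod 4): 17·t ≡ 3 − 15 = -12 (mod 4).
    Reduce coefficients mod 4: 1·t ≡ 0 (mod 4).
    So t ≡ 0 (mod 4).
    Then x = 15 + 17·0 = 15, valid modulo lcm(17, 4) = 68: x ≡ 15 (mod 68).
  Combine with x ≡ 7 (mod 19); new modulus lcm = 1292.
    Write x = 15 + 68·t and substitute into x ≡ 7 (mod 19): 68·t ≡ 7 − 15 = -8 (mod 19).
    Reduce coefficients mod 19: 11·t ≡ 11 (mod 19).
    The inverse of 11 mod 19 is 7 (since 11·7 = 77 = 4·19 + 1), so t ≡ 7·11 = 77 ≡ 1 (mod 19).
    Then x = 15 + 68·1 = 83, valid modulo lcm(68, 19) = 1292: x ≡ 83 (mod 1292).
  Combine with x ≡ 5 (mod 13); new modulus lcm = 16796.
    Write x = 83 + 1292·t and substitute into x ≡ 5 (mod 13): 1292·t ≡ 5 − 83 = -78 (mod 13).
    Reduce coefficients mod 13: 5·t ≡ 0 (mod 13).
    The inverse of 5 mod 13 is 8 (since 5·8 = 40 = 3·13 + 1), so t ≡ 8·0 = 0 ≡ 0 (mod 13).
    Then x = 83 + 1292·0 = 83, valid modulo lcm(1292, 13) = 16796: x ≡ 83 (mod 16796).
  Combine with x ≡ 1 (mod 3); new modulus lcm = 50388.
    Write x = 83 + 16796·t and substitute into x ≡ 1 (mod 3): 16796·t ≡ 1 − 83 = -82 (mod 3).
    Reduce coefficients mod 3: 2·t ≡ 2 (mod 3).
    The inverse of 2 mod 3 is 2 (since 2·2 = 4 = 1·3 + 1), so t ≡ 2·2 = 4 ≡ 1 (mod 3).
    Then x = 83 + 16796·1 = 16879, valid modulo lcm(16796, 3) = 50388: x ≡ 16879 (mod 50388).
Verify against each original: 16879 mod 17 = 15, 16879 mod 4 = 3, 16879 mod 19 = 7, 16879 mod 13 = 5, 16879 mod 3 = 1.

x ≡ 16879 (mod 50388).


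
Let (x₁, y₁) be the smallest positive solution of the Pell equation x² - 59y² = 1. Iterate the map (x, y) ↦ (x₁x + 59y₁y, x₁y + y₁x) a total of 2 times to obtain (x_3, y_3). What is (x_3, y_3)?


Step 1: Find the fundamental solution (x₁, y₁) of x² - 59y² = 1.
  Expand √59 as a continued fraction. a₀ = ⌊√59⌋ = 7; iterate m_{k+1} = d_k·a_k − m_k, d_{k+1} = (59 − m_{k+1}²)/d_k, a_{k+1} = ⌊(a₀ + m_{k+1})/d_{k+1}⌋ (starting m₀ = 0, d₀ = 1), with convergents p_k = a_k·p_{k-1} + p_{k-2}, q_k = a_k·q_{k-1} + q_{k-2} (p₋₁ = 1, q₋₁ = 0):
  k = 0: a₀ = 7; p₀/q₀ = 7/1; p₀² − 59·q₀² = 49 − 59 = -10.
  k = 1: m = 7, d = 10, a = ⌊(7 + 7)/10⌋ = 1; p/q = (1·7 + 1)/(1·1 + 0) = 8/1; p² − 59·q² = 64 − 59 = 5.
  k = 2: m = 3, d = 5, a = ⌊(7 + 3)/5⌋ = 2; p/q = (2·8 + 7)/(2·1 + 1) = 23/3; p² − 59·q² = 529 − 531 = -2.
  k = 3: m = 7, d = 2, a = ⌊(7 + 7)/2⌋ = 7; p/q = (7·23 + 8)/(7·3 + 1) = 169/22; p² − 59·q² = 28561 − 28556 = 5.
  k = 4: m = 7, d = 5, a = ⌊(7 + 7)/5⌋ = 2; p/q = (2·169 + 23)/(2·22 + 3) = 361/47; p² − 59·q² = 130321 − 130331 = -10.
  k = 5: m = 3, d = 10, a = ⌊(7 + 3)/10⌋ = 1; p/q = (1·361 + 169)/(1·47 + 22) = 530/69; p² − 59·q² = 280900 − 280899 = 1.
  The first convergent with p² − 59·q² = 1 gives the fundamental solution (x₁, y₁) = (530, 69).
Step 2: Apply the recurrence (x_{n+1}, y_{n+1}) = (x₁x_n + 59y₁y_n, x₁y_n + y₁x_n) repeatedly.
  From (x_1, y_1) = (530, 69): x_2 = 530·530 + 59·69·69 = 561799; y_2 = 530·69 + 69·530 = 73140.
  From (x_2, y_2) = (561799, 73140): x_3 = 530·561799 + 59·69·73140 = 595506410; y_3 = 530·73140 + 69·561799 = 77528331.
Step 3: Verify x_3² - 59·y_3² = 354627884351088100 - 354627884351088099 = 1 (should be 1). ✓

(x_1, y_1) = (530, 69); (x_3, y_3) = (595506410, 77528331).


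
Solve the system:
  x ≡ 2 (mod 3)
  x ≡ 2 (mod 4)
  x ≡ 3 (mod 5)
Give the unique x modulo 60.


Moduli 3, 4, 5 are pairwise coprime; by CRT there is a unique solution modulo M = 3 · 4 · 5 = 60.
Solve pairwise, accumulating the modulus:
  Start with x ≡ 2 (mod 3).
  Combine with x ≡ 2 (mod 4): since gcd(3, 4) = 1, we get a unique residue mod 12.
    Write x = 2 + 3·t and substitute into x ≡ 2 (mod 4): 3·t ≡ 2 − 2 = 0 (mod 4).
    The inverse of 3 mod 4 is 3 (since 3·3 = 9 = 2·4 + 1), so t ≡ 3·0 = 0 ≡ 0 (mod 4).
    Then x = 2 + 3·0 = 2, valid modulo lcm(3, 4) = 12: x ≡ 2 (mod 12).
  Combine with x ≡ 3 (mod 5): since gcd(12, 5) = 1, we get a unique residue mod 60.
    Write x = 2 + 12·t and substitute into x ≡ 3 (mod 5): 12·t ≡ 3 − 2 = 1 (mod 5).
    Reduce coefficients mod 5: 2·t ≡ 1 (mod 5).
    The inverse of 2 mod 5 is 3 (since 2·3 = 6 = 1·5 + 1), so t ≡ 3·1 = 3 ≡ 3 (mod 5).
    Then x = 2 + 12·3 = 38, valid modulo lcm(12, 5) = 60: x ≡ 38 (mod 60).
Verify: 38 mod 3 = 2 ✓, 38 mod 4 = 2 ✓, 38 mod 5 = 3 ✓.

x ≡ 38 (mod 60).


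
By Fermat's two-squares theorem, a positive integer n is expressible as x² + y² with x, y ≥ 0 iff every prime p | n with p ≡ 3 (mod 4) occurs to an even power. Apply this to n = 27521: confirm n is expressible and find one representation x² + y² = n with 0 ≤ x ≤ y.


Step 1: Factor n = 27521 = 13 · 29 · 73.
Step 2: Check the mod-4 condition on each prime factor: 13 ≡ 1 (mod 4), exponent 1; 29 ≡ 1 (mod 4), exponent 1; 73 ≡ 1 (mod 4), exponent 1.
All primes ≡ 3 (mod 4) appear to even exponent (or don't appear), so by the two-squares theorem n IS expressible as a sum of two squares.
Step 3: Build a representation. Here n = 13 · 29 · 73 is a product of primes ≡ 1 (mod 4). Each prime p ≡ 1 (mod 4) is itself a sum of two squares; find a² by testing p − a² for a perfect square:
  13: 13 − 1² = 12, 13 − 2² = 9 = 3² ⇒ 13 = 2² + 3².
  29: 29 − 1² = 28, 29 − 2² = 25 = 5² ⇒ 29 = 2² + 5².
  73: 73 − 1² = 72, 73 − 2² = 69, 73 − 3² = 64 = 8² ⇒ 73 = 3² + 8².
  Combine using the Brahmagupta–Fibonacci identity (a² + b²)(c² + d²) = (ac − bd)² + (ad + bc)² = (ac + bd)² + (ad − bc)²:
  13 · 29 = 377: from (2² + 3²)(2² + 5²), take (2·2 − 3·5, 2·5 + 3·2) = (4 − 15, 10 + 6) = (-11, 16); dropping signs (only squares matter) gives (11, 16); check 11² + 16² = 121 + 256 = 377 ✓.
  377 · 73 = 27521: from (11² + 16²)(3² + 8²), take (11·3 − 16·8, 11·8 + 16·3) = (33 − 128, 88 + 48) = (-95, 136); dropping signs (only squares matter) gives (95, 136); check 95² + 136² = 9025 + 18496 = 27521 ✓.
Step 4: Order so x ≤ y and verify: 95² + 136² = 9025 + 18496 = 27521 = n. ✓

n = 27521 = 95² + 136² (one valid representation with x ≤ y).


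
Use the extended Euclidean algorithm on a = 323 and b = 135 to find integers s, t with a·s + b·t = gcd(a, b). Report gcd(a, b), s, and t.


Euclidean algorithm on (323, 135) — divide until remainder is 0:
  323 = 2 · 135 + 53
  135 = 2 · 53 + 29
  53 = 1 · 29 + 24
  29 = 1 · 24 + 5
  24 = 4 · 5 + 4
  5 = 1 · 4 + 1
  4 = 4 · 1 + 0
gcd(323, 135) = 1.
Track Bezout coefficients alongside the remainders: start with r₀ = 323 = a·1 + b·0 (s = 1, t = 0) and r₁ = 135 = a·0 + b·1 (s = 0, t = 1); each new remainder r_{k+1} = r_{k-1} − q_k·r_k inherits s_{k+1} = s_{k-1} − q_k·s_k, t_{k+1} = t_{k-1} − q_k·t_k, so r_k = a·s_k + b·t_k at every step:
  q = 2: r = 53, s = 1 − 2·0 = 1, t = 0 − 2·1 = -2  (check: 323·1 + 135·(-2) = 53)
  q = 2: r = 29, s = 0 − 2·1 = -2, t = 1 − 2·(-2) = 5  (check: 323·(-2) + 135·5 = 29)
  q = 1: r = 24, s = 1 − 1·(-2) = 3, t = -2 − 1·5 = -7  (check: 323·3 + 135·(-7) = 24)
  q = 1: r = 5, s = -2 − 1·3 = -5, t = 5 − 1·(-7) = 12  (check: 323·(-5) + 135·12 = 5)
  q = 4: r = 4, s = 3 − 4·(-5) = 23, t = -7 − 4·12 = -55  (check: 323·23 + 135·(-55) = 4)
  q = 1: r = 1, s = -5 − 1·23 = -28, t = 12 − 1·(-55) = 67  (check: 323·(-28) + 135·67 = 1)
The row with r = 1 (the gcd) gives the Bezout coefficients s = -28, t = 67.
Result: 323 · (-28) + 135 · (67) = 1.

gcd(323, 135) = 1; s = -28, t = 67 (check: 323·(-28) + 135·67 = 1).


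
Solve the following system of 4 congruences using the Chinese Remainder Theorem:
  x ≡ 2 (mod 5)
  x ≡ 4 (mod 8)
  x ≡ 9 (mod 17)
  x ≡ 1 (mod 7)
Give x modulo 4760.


Product of moduli M = 5 · 8 · 17 · 7 = 4760.
Merge one congruence at a time:
  Start: x ≡ 2 (mod 5).
  Combine with x ≡ 4 (mod 8); new modulus lcm = 40.
    Write x = 2 + 5·t and substitute into x ≡ 4 (mod 8): 5·t ≡ 4 − 2 = 2 (mod 8).
    The inverse of 5 mod 8 is 5 (since 5·5 = 25 = 3·8 + 1), so t ≡ 5·2 = 10 ≡ 2 (mod 8).
    Then x = 2 + 5·2 = 12, valid modulo lcm(5, 8) = 40: x ≡ 12 (mod 40).
  Combine with x ≡ 9 (mod 17); new modulus lcm = 680.
    Write x = 12 + 40·t and substitute into x ≡ 9 (mod 17): 40·t ≡ 9 − 12 = -3 (mod 17).
    Reduce coefficients mod 17: 6·t ≡ 14 (mod 17).
    The inverse of 6 mod 17 is 3 (since 6·3 = 18 = 1·17 + 1), so t ≡ 3·14 = 42 ≡ 8 (mod 17).
    Then x = 12 + 40·8 = 332, valid modulo lcm(40, 17) = 680: x ≡ 332 (mod 680).
  Combine with x ≡ 1 (mod 7); new modulus lcm = 4760.
    Write x = 332 + 680·t and substitute into x ≡ 1 (mod 7): 680·t ≡ 1 − 332 = -331 (mod 7).
    Reduce coefficients mod 7: 1·t ≡ 5 (mod 7).
    So t ≡ 5 (mod 7).
    Then x = 332 + 680·5 = 3732, valid modulo lcm(680, 7) = 4760: x ≡ 3732 (mod 4760).
Verify against each original: 3732 mod 5 = 2, 3732 mod 8 = 4, 3732 mod 17 = 9, 3732 mod 7 = 1.

x ≡ 3732 (mod 4760).


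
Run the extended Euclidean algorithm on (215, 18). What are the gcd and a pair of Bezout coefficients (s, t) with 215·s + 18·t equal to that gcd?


Euclidean algorithm on (215, 18) — divide until remainder is 0:
  215 = 11 · 18 + 17
  18 = 1 · 17 + 1
  17 = 17 · 1 + 0
gcd(215, 18) = 1.
Track Bezout coefficients alongside the remainders: start with r₀ = 215 = a·1 + b·0 (s = 1, t = 0) and r₁ = 18 = a·0 + b·1 (s = 0, t = 1); each new remainder r_{k+1} = r_{k-1} − q_k·r_k inherits s_{k+1} = s_{k-1} − q_k·s_k, t_{k+1} = t_{k-1} − q_k·t_k, so r_k = a·s_k + b·t_k at every step:
  q = 11: r = 17, s = 1 − 11·0 = 1, t = 0 − 11·1 = -11  (check: 215·1 + 18·(-11) = 17)
  q = 1: r = 1, s = 0 − 1·1 = -1, t = 1 − 1·(-11) = 12  (check: 215·(-1) + 18·12 = 1)
The row with r = 1 (the gcd) gives the Bezout coefficients s = -1, t = 12.
Result: 215 · (-1) + 18 · (12) = 1.

gcd(215, 18) = 1; s = -1, t = 12 (check: 215·(-1) + 18·12 = 1).


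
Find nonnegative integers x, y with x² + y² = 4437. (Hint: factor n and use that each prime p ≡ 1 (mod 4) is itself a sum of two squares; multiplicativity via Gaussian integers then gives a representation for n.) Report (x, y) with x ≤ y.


Step 1: Factor n = 4437 = 3^2 · 17 · 29.
Step 2: Check the mod-4 condition on each prime factor: 3 ≡ 3 (mod 4), exponent 2 (must be even); 17 ≡ 1 (mod 4), exponent 1; 29 ≡ 1 (mod 4), exponent 1.
All primes ≡ 3 (mod 4) appear to even exponent (or don't appear), so by the two-squares theorem n IS expressible as a sum of two squares.
Step 3: Build a representation. Group n = k² · m with k = 3 and m = 17 · 29 = 493 (a product of primes ≡ 1 (mod 4)); a representation of m scales to one of n via (k·x)² + (k·y)² = k²(x² + y²). Each prime p ≡ 1 (mod 4) is itself a sum of two squares; find a² by testing p − a² for a perfect square:
  17: 17 − 1² = 16 = 4² ⇒ 17 = 1² + 4².
  29: 29 − 1² = 28, 29 − 2² = 25 = 5² ⇒ 29 = 2² + 5².
  Combine using the Brahmagupta–Fibonacci identity (a² + b²)(c² + d²) = (ac − bd)² + (ad + bc)² = (ac + bd)² + (ad − bc)²:
  17 · 29 = 493: from (1² + 4²)(2² + 5²), take (1·2 − 4·5, 1·5 + 4·2) = (2 − 20, 5 + 8) = (-18, 13); dropping signs (only squares matter) gives (18, 13); check 18² + 13² = 324 + 169 = 493 ✓.
  Scale by k = 3: (3·18, 3·13) = (54, 39).
Step 4: Order so x ≤ y and verify: 39² + 54² = 1521 + 2916 = 4437 = n. ✓

n = 4437 = 39² + 54² (one valid representation with x ≤ y).


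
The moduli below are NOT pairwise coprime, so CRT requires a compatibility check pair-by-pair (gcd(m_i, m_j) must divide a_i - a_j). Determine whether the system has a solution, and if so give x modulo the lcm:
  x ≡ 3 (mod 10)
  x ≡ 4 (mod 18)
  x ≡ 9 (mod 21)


Moduli 10, 18, 21 are not pairwise coprime, so CRT works modulo lcm(m_i) when all pairwise compatibility conditions hold.
Pairwise compatibility: gcd(m_i, m_j) must divide a_i - a_j for every pair.
Merge one congruence at a time:
  Start: x ≡ 3 (mod 10).
  Combine with x ≡ 4 (mod 18): gcd(10, 18) = 2, and 4 - 3 = 1 is NOT divisible by 2.
    ⇒ system is inconsistent (no integer solution).

No solution (the system is inconsistent).


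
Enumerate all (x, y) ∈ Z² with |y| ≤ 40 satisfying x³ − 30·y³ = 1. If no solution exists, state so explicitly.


The equation is x³ - 30y³ = 1. For fixed y, x³ = 30·y³ + 1, so a solution requires the RHS to be a perfect cube.
Strategy: iterate y from -40 to 40, compute RHS = 30·y³ + 1, and check whether it is a (positive or negative) perfect cube.
Check small values of y:
  y = 0: RHS = 1 = (1)³ ⇒ x = 1 works.
  y = 1: RHS = 31 is not a perfect cube.
  y = -1: RHS = -29 is not a perfect cube.
  y = 2: RHS = 241 is not a perfect cube.
  y = -2: RHS = -239 is not a perfect cube.
  y = 3: RHS = 811 is not a perfect cube.
  y = -3: RHS = -809 is not a perfect cube.
Continuing the search up to |y| = 40 finds no further solutions beyond those listed.
Collected solutions: (1, 0).

Solutions (with |y| ≤ 40): (1, 0).


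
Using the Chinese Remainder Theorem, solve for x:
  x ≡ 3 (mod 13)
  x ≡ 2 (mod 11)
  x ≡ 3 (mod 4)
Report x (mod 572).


Moduli 13, 11, 4 are pairwise coprime; by CRT there is a unique solution modulo M = 13 · 11 · 4 = 572.
Solve pairwise, accumulating the modulus:
  Start with x ≡ 3 (mod 13).
  Combine with x ≡ 2 (mod 11): since gcd(13, 11) = 1, we get a unique residue mod 143.
    Write x = 3 + 13·t and substitute into x ≡ 2 (mod 11): 13·t ≡ 2 − 3 = -1 (mod 11).
    Reduce coefficients mod 11: 2·t ≡ 10 (mod 11).
    The inverse of 2 mod 11 is 6 (since 2·6 = 12 = 1·11 + 1), so t ≡ 6·10 = 60 ≡ 5 (mod 11).
    Then x = 3 + 13·5 = 68, valid modulo lcm(13, 11) = 143: x ≡ 68 (mod 143).
  Combine with x ≡ 3 (mod 4): since gcd(143, 4) = 1, we get a unique residue mod 572.
    Write x = 68 + 143·t and substitute into x ≡ 3 (mod 4): 143·t ≡ 3 − 68 = -65 (mod 4).
    Reduce coefficients mod 4: 3·t ≡ 3 (mod 4).
    The inverse of 3 mod 4 is 3 (since 3·3 = 9 = 2·4 + 1), so t ≡ 3·3 = 9 ≡ 1 (mod 4).
    Then x = 68 + 143·1 = 211, valid modulo lcm(143, 4) = 572: x ≡ 211 (mod 572).
Verify: 211 mod 13 = 3 ✓, 211 mod 11 = 2 ✓, 211 mod 4 = 3 ✓.

x ≡ 211 (mod 572).


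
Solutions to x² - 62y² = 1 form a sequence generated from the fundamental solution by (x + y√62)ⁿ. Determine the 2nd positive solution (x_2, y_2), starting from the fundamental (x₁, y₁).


Step 1: Find the fundamental solution (x₁, y₁) of x² - 62y² = 1.
  Expand √62 as a continued fraction. a₀ = ⌊√62⌋ = 7; iterate m_{k+1} = d_k·a_k − m_k, d_{k+1} = (62 − m_{k+1}²)/d_k, a_{k+1} = ⌊(a₀ + m_{k+1})/d_{k+1}⌋ (starting m₀ = 0, d₀ = 1), with convergents p_k = a_k·p_{k-1} + p_{k-2}, q_k = a_k·q_{k-1} + q_{k-2} (p₋₁ = 1, q₋₁ = 0):
  k = 0: a₀ = 7; p₀/q₀ = 7/1; p₀² − 62·q₀² = 49 − 62 = -13.
  k = 1: m = 7, d = 13, a = ⌊(7 + 7)/13⌋ = 1; p/q = (1·7 + 1)/(1·1 + 0) = 8/1; p² − 62·q² = 64 − 62 = 2.
  k = 2: m = 6, d = 2, a = ⌊(7 + 6)/2⌋ = 6; p/q = (6·8 + 7)/(6·1 + 1) = 55/7; p² − 62·q² = 3025 − 3038 = -13.
  k = 3: m = 6, d = 13, a = ⌊(7 + 6)/13⌋ = 1; p/q = (1·55 + 8)/(1·7 + 1) = 63/8; p² − 62·q² = 3969 − 3968 = 1.
  The first convergent with p² − 62·q² = 1 gives the fundamental solution (x₁, y₁) = (63, 8).
Step 2: Apply the recurrence (x_{n+1}, y_{n+1}) = (x₁x_n + 62y₁y_n, x₁y_n + y₁x_n) repeatedly.
  From (x_1, y_1) = (63, 8): x_2 = 63·63 + 62·8·8 = 7937; y_2 = 63·8 + 8·63 = 1008.
Step 3: Verify x_2² - 62·y_2² = 62995969 - 62995968 = 1 (should be 1). ✓

(x_1, y_1) = (63, 8); (x_2, y_2) = (7937, 1008).


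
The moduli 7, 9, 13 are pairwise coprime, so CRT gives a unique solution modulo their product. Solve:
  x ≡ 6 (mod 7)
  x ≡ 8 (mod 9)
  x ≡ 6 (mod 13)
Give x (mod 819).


Moduli 7, 9, 13 are pairwise coprime; by CRT there is a unique solution modulo M = 7 · 9 · 13 = 819.
Solve pairwise, accumulating the modulus:
  Start with x ≡ 6 (mod 7).
  Combine with x ≡ 8 (mod 9): since gcd(7, 9) = 1, we get a unique residue mod 63.
    Write x = 6 + 7·t and substitute into x ≡ 8 (mod 9): 7·t ≡ 8 − 6 = 2 (mod 9).
    The inverse of 7 mod 9 is 4 (since 7·4 = 28 = 3·9 + 1), so t ≡ 4·2 = 8 ≡ 8 (mod 9).
    Then x = 6 + 7·8 = 62, valid modulo lcm(7, 9) = 63: x ≡ 62 (mod 63).
  Combine with x ≡ 6 (mod 13): since gcd(63, 13) = 1, we get a unique residue mod 819.
    Write x = 62 + 63·t and substitute into x ≡ 6 (mod 13): 63·t ≡ 6 − 62 = -56 (mod 13).
    Reduce coefficients mod 13: 11·t ≡ 9 (mod 13).
    The inverse of 11 mod 13 is 6 (since 11·6 = 66 = 5·13 + 1), so t ≡ 6·9 = 54 ≡ 2 (mod 13).
    Then x = 62 + 63·2 = 188, valid modulo lcm(63, 13) = 819: x ≡ 188 (mod 819).
Verify: 188 mod 7 = 6 ✓, 188 mod 9 = 8 ✓, 188 mod 13 = 6 ✓.

x ≡ 188 (mod 819).


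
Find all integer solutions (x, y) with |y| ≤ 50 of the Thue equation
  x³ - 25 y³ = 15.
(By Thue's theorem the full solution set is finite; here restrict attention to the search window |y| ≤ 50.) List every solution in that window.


The equation is x³ - 25y³ = 15. For fixed y, x³ = 25·y³ + 15, so a solution requires the RHS to be a perfect cube.
Strategy: iterate y from -50 to 50, compute RHS = 25·y³ + 15, and check whether it is a (positive or negative) perfect cube.
Check small values of y:
  y = 0: RHS = 15 is not a perfect cube.
  y = 1: RHS = 40 is not a perfect cube.
  y = -1: RHS = -10 is not a perfect cube.
  y = 2: RHS = 215 is not a perfect cube.
  y = -2: RHS = -185 is not a perfect cube.
  y = 3: RHS = 690 is not a perfect cube.
  y = -3: RHS = -660 is not a perfect cube.
Continuing the search up to |y| = 50 finds no solutions either.
No (x, y) in the scanned range satisfies the equation.

No integer solutions with |y| ≤ 50.


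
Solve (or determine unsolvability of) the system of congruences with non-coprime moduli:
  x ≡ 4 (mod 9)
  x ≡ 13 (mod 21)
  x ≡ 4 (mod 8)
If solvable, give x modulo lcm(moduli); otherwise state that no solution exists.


Moduli 9, 21, 8 are not pairwise coprime, so CRT works modulo lcm(m_i) when all pairwise compatibility conditions hold.
Pairwise compatibility: gcd(m_i, m_j) must divide a_i - a_j for every pair.
Merge one congruence at a time:
  Start: x ≡ 4 (mod 9).
  Combine with x ≡ 13 (mod 21): gcd(9, 21) = 3; 13 - 4 = 9, which IS divisible by 3, so compatible.
    Write x = 4 + 9·t and substitute into x ≡ 13 (mod 21): 9·t ≡ 13 − 4 = 9 (mod 21).
    Divide the congruence (and modulus) by g = 3: 3·t ≡ 3 (mod 7).
    The inverse of 3 mod 7 is 5 (since 3·5 = 15 = 2·7 + 1), so t ≡ 5·3 = 15 ≡ 1 (mod 7).
    Then x = 4 + 9·1 = 13, valid modulo lcm(9, 21) = 63: x ≡ 13 (mod 63).
  Combine with x ≡ 4 (mod 8): gcd(63, 8) = 1; 4 - 13 = -9, which IS divisible by 1, so compatible.
    Write x = 13 + 63·t and substitute into x ≡ 4 (mod 8): 63·t ≡ 4 − 13 = -9 (mod 8).
    Reduce coefficients mod 8: 7·t ≡ 7 (mod 8).
    The inverse of 7 mod 8 is 7 (since 7·7 = 49 = 6·8 + 1), so t ≡ 7·7 = 49 ≡ 1 (mod 8).
    Then x = 13 + 63·1 = 76, valid modulo lcm(63, 8) = 504: x ≡ 76 (mod 504).
Verify: 76 mod 9 = 4, 76 mod 21 = 13, 76 mod 8 = 4.

x ≡ 76 (mod 504).


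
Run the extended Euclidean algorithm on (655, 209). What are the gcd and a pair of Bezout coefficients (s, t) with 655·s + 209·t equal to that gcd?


Euclidean algorithm on (655, 209) — divide until remainder is 0:
  655 = 3 · 209 + 28
  209 = 7 · 28 + 13
  28 = 2 · 13 + 2
  13 = 6 · 2 + 1
  2 = 2 · 1 + 0
gcd(655, 209) = 1.
Track Bezout coefficients alongside the remainders: start with r₀ = 655 = a·1 + b·0 (s = 1, t = 0) and r₁ = 209 = a·0 + b·1 (s = 0, t = 1); each new remainder r_{k+1} = r_{k-1} − q_k·r_k inherits s_{k+1} = s_{k-1} − q_k·s_k, t_{k+1} = t_{k-1} − q_k·t_k, so r_k = a·s_k + b·t_k at every step:
  q = 3: r = 28, s = 1 − 3·0 = 1, t = 0 − 3·1 = -3  (check: 655·1 + 209·(-3) = 28)
  q = 7: r = 13, s = 0 − 7·1 = -7, t = 1 − 7·(-3) = 22  (check: 655·(-7) + 209·22 = 13)
  q = 2: r = 2, s = 1 − 2·(-7) = 15, t = -3 − 2·22 = -47  (check: 655·15 + 209·(-47) = 2)
  q = 6: r = 1, s = -7 − 6·15 = -97, t = 22 − 6·(-47) = 304  (check: 655·(-97) + 209·304 = 1)
The row with r = 1 (the gcd) gives the Bezout coefficients s = -97, t = 304.
Result: 655 · (-97) + 209 · (304) = 1.

gcd(655, 209) = 1; s = -97, t = 304 (check: 655·(-97) + 209·304 = 1).


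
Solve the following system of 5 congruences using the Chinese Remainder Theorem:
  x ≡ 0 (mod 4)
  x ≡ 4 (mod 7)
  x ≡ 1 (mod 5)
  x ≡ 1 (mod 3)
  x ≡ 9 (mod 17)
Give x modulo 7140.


Product of moduli M = 4 · 7 · 5 · 3 · 17 = 7140.
Merge one congruence at a time:
  Start: x ≡ 0 (mod 4).
  Combine with x ≡ 4 (mod 7); new modulus lcm = 28.
    Write x = 0 + 4·t and substitute into x ≡ 4 (mod 7): 4·t ≡ 4 − 0 = 4 (mod 7).
    The inverse of 4 mod 7 is 2 (since 4·2 = 8 = 1·7 + 1), so t ≡ 2·4 = 8 ≡ 1 (mod 7).
    Then x = 0 + 4·1 = 4, valid modulo lcm(4, 7) = 28: x ≡ 4 (mod 28).
  Combine with x ≡ 1 (mod 5); new modulus lcm = 140.
    Write x = 4 + 28·t and substitute into x ≡ 1 (mod 5): 28·t ≡ 1 − 4 = -3 (mod 5).
    Reduce coefficients mod 5: 3·t ≡ 2 (mod 5).
    The inverse of 3 mod 5 is 2 (since 3·2 = 6 = 1·5 + 1), so t ≡ 2·2 = 4 ≡ 4 (mod 5).
    Then x = 4 + 28·4 = 116, valid modulo lcm(28, 5) = 140: x ≡ 116 (mod 140).
  Combine with x ≡ 1 (mod 3); new modulus lcm = 420.
    Write x = 116 + 140·t and substitute into x ≡ 1 (mod 3): 140·t ≡ 1 − 116 = -115 (mod 3).
    Reduce coefficients mod 3: 2·t ≡ 2 (mod 3).
    The inverse of 2 mod 3 is 2 (since 2·2 = 4 = 1·3 + 1), so t ≡ 2·2 = 4 ≡ 1 (mod 3).
    Then x = 116 + 140·1 = 256, valid modulo lcm(140, 3) = 420: x ≡ 256 (mod 420).
  Combine with x ≡ 9 (mod 17); new modulus lcm = 7140.
    Write x = 256 + 420·t and substitute into x ≡ 9 (mod 17): 420·t ≡ 9 − 256 = -247 (mod 17).
    Reduce coefficients mod 17: 12·t ≡ 8 (mod 17).
    The inverse of 12 mod 17 is 10 (since 12·10 = 120 = 7·17 + 1), so t ≡ 10·8 = 80 ≡ 12 (mod 17).
    Then x = 256 + 420·12 = 5296, valid modulo lcm(420, 17) = 7140: x ≡ 5296 (mod 7140).
Verify against each original: 5296 mod 4 = 0, 5296 mod 7 = 4, 5296 mod 5 = 1, 5296 mod 3 = 1, 5296 mod 17 = 9.

x ≡ 5296 (mod 7140).


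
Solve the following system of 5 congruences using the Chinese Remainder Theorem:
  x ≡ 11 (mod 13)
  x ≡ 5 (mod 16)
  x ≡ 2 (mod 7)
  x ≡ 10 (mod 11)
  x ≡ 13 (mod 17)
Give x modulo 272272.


Product of moduli M = 13 · 16 · 7 · 11 · 17 = 272272.
Merge one congruence at a time:
  Start: x ≡ 11 (mod 13).
  Combine with x ≡ 5 (mod 16); new modulus lcm = 208.
    Write x = 11 + 13·t and substitute into x ≡ 5 (mod 16): 13·t ≡ 5 − 11 = -6 (mod 16).
    Reduce coefficients mod 16: 13·t ≡ 10 (mod 16).
    The inverse of 13 mod 16 is 5 (since 13·5 = 65 = 4·16 + 1), so t ≡ 5·10 = 50 ≡ 2 (mod 16).
    Then x = 11 + 13·2 = 37, valid modulo lcm(13, 16) = 208: x ≡ 37 (mod 208).
  Combine with x ≡ 2 (mod 7); new modulus lcm = 1456.
    Write x = 37 + 208·t and substitute into x ≡ 2 (mod 7): 208·t ≡ 2 − 37 = -35 (mod 7).
    Reduce coefficients mod 7: 5·t ≡ 0 (mod 7).
    The inverse of 5 mod 7 is 3 (since 5·3 = 15 = 2·7 + 1), so t ≡ 3·0 = 0 ≡ 0 (mod 7).
    Then x = 37 + 208·0 = 37, valid modulo lcm(208, 7) = 1456: x ≡ 37 (mod 1456).
  Combine with x ≡ 10 (mod 11); new modulus lcm = 16016.
    Write x = 37 + 1456·t and substitute into x ≡ 10 (mod 11): 1456·t ≡ 10 − 37 = -27 (mod 11).
    Reduce coefficients mod 11: 4·t ≡ 6 (mod 11).
    The inverse of 4 mod 11 is 3 (since 4·3 = 12 = 1·11 + 1), so t ≡ 3·6 = 18 ≡ 7 (mod 11).
    Then x = 37 + 1456·7 = 10229, valid modulo lcm(1456, 11) = 16016: x ≡ 10229 (mod 16016).
  Combine with x ≡ 13 (mod 17); new modulus lcm = 272272.
    Write x = 10229 + 16016·t and substitute into x ≡ 13 (mod 17): 16016·t ≡ 13 − 10229 = -10216 (mod 17).
    Reduce coefficients mod 17: 2·t ≡ 1 (mod 17).
    The inverse of 2 mod 17 is 9 (since 2·9 = 18 = 1·17 + 1), so t ≡ 9·1 = 9 ≡ 9 (mod 17).
    Then x = 10229 + 16016·9 = 154373, valid modulo lcm(16016, 17) = 272272: x ≡ 154373 (mod 272272).
Verify against each original: 154373 mod 13 = 11, 154373 mod 16 = 5, 154373 mod 7 = 2, 154373 mod 11 = 10, 154373 mod 17 = 13.

x ≡ 154373 (mod 272272).


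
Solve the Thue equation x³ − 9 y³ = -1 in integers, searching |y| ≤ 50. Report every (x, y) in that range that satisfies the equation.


The equation is x³ - 9y³ = -1. For fixed y, x³ = 9·y³ − 1, so a solution requires the RHS to be a perfect cube.
Strategy: iterate y from -50 to 50, compute RHS = 9·y³ − 1, and check whether it is a (positive or negative) perfect cube.
Check small values of y:
  y = 0: RHS = -1 = (-1)³ ⇒ x = -1 works.
  y = 1: RHS = 8 = (2)³ ⇒ x = 2 works.
  y = -1: RHS = -10 is not a perfect cube.
  y = 2: RHS = 71 is not a perfect cube.
  y = -2: RHS = -73 is not a perfect cube.
  y = 3: RHS = 242 is not a perfect cube.
  y = -3: RHS = -244 is not a perfect cube.
Continuing the search up to |y| = 50 finds no further solutions beyond those listed.
Collected solutions: (-1, 0), (2, 1).

Solutions (with |y| ≤ 50): (-1, 0), (2, 1).


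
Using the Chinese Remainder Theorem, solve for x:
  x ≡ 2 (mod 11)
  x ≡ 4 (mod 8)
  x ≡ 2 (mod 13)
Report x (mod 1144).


Moduli 11, 8, 13 are pairwise coprime; by CRT there is a unique solution modulo M = 11 · 8 · 13 = 1144.
Solve pairwise, accumulating the modulus:
  Start with x ≡ 2 (mod 11).
  Combine with x ≡ 4 (mod 8): since gcd(11, 8) = 1, we get a unique residue mod 88.
    Write x = 2 + 11·t and substitute into x ≡ 4 (mod 8): 11·t ≡ 4 − 2 = 2 (mod 8).
    Reduce coefficients mod 8: 3·t ≡ 2 (mod 8).
    The inverse of 3 mod 8 is 3 (since 3·3 = 9 = 1·8 + 1), so t ≡ 3·2 = 6 ≡ 6 (mod 8).
    Then x = 2 + 11·6 = 68, valid modulo lcm(11, 8) = 88: x ≡ 68 (mod 88).
  Combine with x ≡ 2 (mod 13): since gcd(88, 13) = 1, we get a unique residue mod 1144.
    Write x = 68 + 88·t and substitute into x ≡ 2 (mod 13): 88·t ≡ 2 − 68 = -66 (mod 13).
    Reduce coefficients mod 13: 10·t ≡ 12 (mod 13).
    The inverse of 10 mod 13 is 4 (since 10·4 = 40 = 3·13 + 1), so t ≡ 4·12 = 48 ≡ 9 (mod 13).
    Then x = 68 + 88·9 = 860, valid modulo lcm(88, 13) = 1144: x ≡ 860 (mod 1144).
Verify: 860 mod 11 = 2 ✓, 860 mod 8 = 4 ✓, 860 mod 13 = 2 ✓.

x ≡ 860 (mod 1144).


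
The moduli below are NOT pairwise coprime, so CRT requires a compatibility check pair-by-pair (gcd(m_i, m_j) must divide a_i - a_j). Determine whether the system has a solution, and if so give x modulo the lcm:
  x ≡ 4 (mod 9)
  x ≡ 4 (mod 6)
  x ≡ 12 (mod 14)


Moduli 9, 6, 14 are not pairwise coprime, so CRT works modulo lcm(m_i) when all pairwise compatibility conditions hold.
Pairwise compatibility: gcd(m_i, m_j) must divide a_i - a_j for every pair.
Merge one congruence at a time:
  Start: x ≡ 4 (mod 9).
  Combine with x ≡ 4 (mod 6): gcd(9, 6) = 3; 4 - 4 = 0, which IS divisible by 3, so compatible.
    Write x = 4 + 9·t and substitute into x ≡ 4 (mod 6): 9·t ≡ 4 − 4 = 0 (mod 6).
    Divide the congruence (and modulus) by g = 3: 3·t ≡ 0 (mod 2).
    Reduce coefficients mod 2: 1·t ≡ 0 (mod 2).
    So t ≡ 0 (mod 2).
    Then x = 4 + 9·0 = 4, valid modulo lcm(9, 6) = 18: x ≡ 4 (mod 18).
  Combine with x ≡ 12 (mod 14): gcd(18, 14) = 2; 12 - 4 = 8, which IS divisible by 2, so compatible.
    Write x = 4 + 18·t and substitute into x ≡ 12 (mod 14): 18·t ≡ 12 − 4 = 8 (mod 14).
    Divide the congruence (and modulus) by g = 2: 9·t ≡ 4 (mod 7).
    Reduce coefficients mod 7: 2·t ≡ 4 (mod 7).
    The inverse of 2 mod 7 is 4 (since 2·4 = 8 = 1·7 + 1), so t ≡ 4·4 = 16 ≡ 2 (mod 7).
    Then x = 4 + 18·2 = 40, valid modulo lcm(18, 14) = 126: x ≡ 40 (mod 126).
Verify: 40 mod 9 = 4, 40 mod 6 = 4, 40 mod 14 = 12.

x ≡ 40 (mod 126).


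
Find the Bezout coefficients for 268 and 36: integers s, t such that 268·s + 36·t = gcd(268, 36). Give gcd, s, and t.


Euclidean algorithm on (268, 36) — divide until remainder is 0:
  268 = 7 · 36 + 16
  36 = 2 · 16 + 4
  16 = 4 · 4 + 0
gcd(268, 36) = 4.
Track Bezout coefficients alongside the remainders: start with r₀ = 268 = a·1 + b·0 (s = 1, t = 0) and r₁ = 36 = a·0 + b·1 (s = 0, t = 1); each new remainder r_{k+1} = r_{k-1} − q_k·r_k inherits s_{k+1} = s_{k-1} − q_k·s_k, t_{k+1} = t_{k-1} − q_k·t_k, so r_k = a·s_k + b·t_k at every step:
  q = 7: r = 16, s = 1 − 7·0 = 1, t = 0 − 7·1 = -7  (check: 268·1 + 36·(-7) = 16)
  q = 2: r = 4, s = 0 − 2·1 = -2, t = 1 − 2·(-7) = 15  (check: 268·(-2) + 36·15 = 4)
The row with r = 4 (the gcd) gives the Bezout coefficients s = -2, t = 15.
Result: 268 · (-2) + 36 · (15) = 4.

gcd(268, 36) = 4; s = -2, t = 15 (check: 268·(-2) + 36·15 = 4).
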